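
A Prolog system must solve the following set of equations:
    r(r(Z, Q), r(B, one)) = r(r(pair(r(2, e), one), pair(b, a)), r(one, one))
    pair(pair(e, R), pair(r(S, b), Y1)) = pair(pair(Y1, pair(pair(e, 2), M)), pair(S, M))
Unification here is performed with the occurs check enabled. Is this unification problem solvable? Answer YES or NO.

Decompose r/2: r(Z, Q) = r(pair(r(2, e), one), pair(b, a)),  r(B, one) = r(one, one).
Decompose r/2: Z = pair(r(2, e), one),  Q = pair(b, a).
Bind Z := pair(r(2, e), one); no other remaining equation mentions Z.
Bind Q := pair(b, a); no other remaining equation mentions Q.
Decompose r/2: B = one,  one = one.
Bind B := one; no other remaining equation mentions B.
Delete trivial equation one = one.
Decompose pair/2: pair(e, R) = pair(Y1, pair(pair(e, 2), M)),  pair(r(S, b), Y1) = pair(S, M).
Decompose pair/2: e = Y1,  R = pair(pair(e, 2), M).
Bind Y1 := e; substituting into the one remaining equation that mentions Y1 gives: pair(r(S, b), e) = pair(S, M).
Bind R := pair(pair(e, 2), M); no other remaining equation mentions R.
Decompose pair/2: r(S, b) = S,  e = M.
Occurs check fails: S occurs in r(S, b); the equation S = r(S, b) has no finite solution.

NO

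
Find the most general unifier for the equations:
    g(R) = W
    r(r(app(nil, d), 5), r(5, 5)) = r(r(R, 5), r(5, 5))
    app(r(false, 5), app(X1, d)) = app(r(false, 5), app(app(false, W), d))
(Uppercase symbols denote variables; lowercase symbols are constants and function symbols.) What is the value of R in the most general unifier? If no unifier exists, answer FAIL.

app(nil, d)

Bind W := g(R); substituting into the one remaining equation that mentions W gives: app(r(false, 5), app(X1, d)) = app(r(false, 5), app(app(false, g(R)), d)).
Decompose r/2: r(app(nil, d), 5) = r(R, 5),  r(5, 5) = r(5, 5).
Decompose r/2: app(nil, d) = R,  5 = 5.
Bind R := app(nil, d); substituting into the one remaining equation that mentions R gives: app(r(false, 5), app(X1, d)) = app(r(false, 5), app(app(false, g(app(nil, d))), d)). Substituting into the earlier binding gives W := g(app(nil, d)).
Delete trivial equation 5 = 5.
Delete trivial equation r(5, 5) = r(5, 5).
Decompose app/2: r(false, 5) = r(false, 5),  app(X1, d) = app(app(false, g(app(nil, d))), d).
Delete trivial equation r(false, 5) = r(false, 5).
Decompose app/2: X1 = app(false, g(app(nil, d))),  d = d.
Bind X1 := app(false, g(app(nil, d))); no other remaining equation mentions X1.
Delete trivial equation d = d.
MGU = { W ↦ g(app(nil, d)), R ↦ app(nil, d), X1 ↦ app(false, g(app(nil, d))) }, so R ↦ app(nil, d).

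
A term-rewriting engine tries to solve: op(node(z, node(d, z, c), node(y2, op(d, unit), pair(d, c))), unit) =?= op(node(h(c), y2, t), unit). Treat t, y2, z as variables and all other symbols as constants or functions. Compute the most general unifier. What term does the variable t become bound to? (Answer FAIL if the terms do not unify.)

node(node(d, h(c), c), op(d, unit), pair(d, c))

Decompose op/2: node(z, node(d, z, c), node(y2, op(d, unit), pair(d, c))) =?= node(h(c), y2, t),  unit =?= unit.
Decompose node/3: z =?= h(c),  node(d, z, c) =?= y2,  node(y2, op(d, unit), pair(d, c)) =?= t.
Bind z := h(c); substituting into the one remaining equation that mentions z gives: node(d, h(c), c) =?= y2.
Bind y2 := node(d, h(c), c); substituting into the one remaining equation that mentions y2 gives: node(node(d, h(c), c), op(d, unit), pair(d, c)) =?= t.
Bind t := node(node(d, h(c), c), op(d, unit), pair(d, c)); no other remaining equation mentions t.
Delete trivial equation unit =?= unit.
MGU = { z ↦ h(c), y2 ↦ node(d, h(c), c), t ↦ node(node(d, h(c), c), op(d, unit), pair(d, c)) }, so t ↦ node(node(d, h(c), c), op(d, unit), pair(d, c)).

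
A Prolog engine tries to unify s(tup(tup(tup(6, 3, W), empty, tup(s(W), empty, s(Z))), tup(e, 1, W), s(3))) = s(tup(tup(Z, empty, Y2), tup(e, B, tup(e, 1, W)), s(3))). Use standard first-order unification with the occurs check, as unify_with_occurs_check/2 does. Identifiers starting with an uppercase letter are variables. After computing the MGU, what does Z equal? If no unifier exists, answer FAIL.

FAIL

Decompose s/1: tup(tup(tup(6, 3, W), empty, tup(s(W), empty, s(Z))), tup(e, 1, W), s(3)) = tup(tup(Z, empty, Y2), tup(e, B, tup(e, 1, W)), s(3)).
Decompose tup/3: tup(tup(6, 3, W), empty, tup(s(W), empty, s(Z))) = tup(Z, empty, Y2),  tup(e, 1, W) = tup(e, B, tup(e, 1, W)),  s(3) = s(3).
Decompose tup/3: tup(6, 3, W) = Z,  empty = empty,  tup(s(W), empty, s(Z)) = Y2.
Bind Z := tup(6, 3, W); substituting into the one remaining equation that mentions Z gives: tup(s(W), empty, s(tup(6, 3, W))) = Y2.
Delete trivial equation empty = empty.
Bind Y2 := tup(s(W), empty, s(tup(6, 3, W))); no other remaining equation mentions Y2.
Decompose tup/3: e = e,  1 = B,  W = tup(e, 1, W).
Delete trivial equation e = e.
Bind B := 1; no other remaining equation mentions B.
Occurs check fails: W occurs in tup(e, 1, W); the equation W = tup(e, 1, W) has no finite solution.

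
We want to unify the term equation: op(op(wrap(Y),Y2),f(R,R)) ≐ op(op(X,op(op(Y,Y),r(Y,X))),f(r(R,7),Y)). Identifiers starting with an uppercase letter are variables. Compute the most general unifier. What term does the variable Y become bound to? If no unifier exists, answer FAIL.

Decompose op/2: op(wrap(Y),Y2) ≐ op(X,op(op(Y,Y),r(Y,X))),  f(R,R) ≐ f(r(R,7),Y).
Decompose op/2: wrap(Y) ≐ X,  Y2 ≐ op(op(Y,Y),r(Y,X)).
Bind X := wrap(Y); substituting into the one remaining equation that mentions X gives: Y2 ≐ op(op(Y,Y),r(Y,wrap(Y))).
Bind Y2 := op(op(Y,Y),r(Y,wrap(Y))); no other remaining equation mentions Y2.
Decompose f/2: R ≐ r(R,7),  R ≐ Y.
Occurs check fails: R occurs in r(R,7); the equation R ≐ r(R,7) has no finite solution.

FAIL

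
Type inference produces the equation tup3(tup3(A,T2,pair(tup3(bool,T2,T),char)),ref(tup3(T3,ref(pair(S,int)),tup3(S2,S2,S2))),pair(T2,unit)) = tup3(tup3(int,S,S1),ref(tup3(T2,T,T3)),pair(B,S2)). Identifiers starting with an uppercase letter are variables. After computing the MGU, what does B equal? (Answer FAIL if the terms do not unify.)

tup3(unit,unit,unit)

Decompose tup3/3: tup3(A,T2,pair(tup3(bool,T2,T),char)) = tup3(int,S,S1),  ref(tup3(T3,ref(pair(S,int)),tup3(S2,S2,S2))) = ref(tup3(T2,T,T3)),  pair(T2,unit) = pair(B,S2).
Decompose tup3/3: A = int,  T2 = S,  pair(tup3(bool,T2,T),char) = S1.
Bind A := int; no other remaining equation mentions A.
Bind T2 := S; substituting into the remaining equations gives: pair(tup3(bool,S,T),char) = S1,  ref(tup3(T3,ref(pair(S,int)),tup3(S2,S2,S2))) = ref(tup3(S,T,T3)),  pair(S,unit) = pair(B,S2).
Bind S1 := pair(tup3(bool,S,T),char); no other remaining equation mentions S1.
Decompose ref/1: tup3(T3,ref(pair(S,int)),tup3(S2,S2,S2)) = tup3(S,T,T3).
Decompose tup3/3: T3 = S,  ref(pair(S,int)) = T,  tup3(S2,S2,S2) = T3.
Bind T3 := S; substituting into the one remaining equation that mentions T3 gives: tup3(S2,S2,S2) = S.
Bind T := ref(pair(S,int)); no other remaining equation mentions T. Substituting into the earlier binding gives S1 := pair(tup3(bool,S,ref(pair(S,int))),char).
Bind S := tup3(S2,S2,S2); substituting into the remaining equation gives: pair(tup3(S2,S2,S2),unit) = pair(B,S2). Substituting into the earlier bindings gives T2 := tup3(S2,S2,S2), S1 := pair(tup3(bool,tup3(S2,S2,S2),ref(pair(tup3(S2,S2,S2),int))),char), T3 := tup3(S2,S2,S2), T := ref(pair(tup3(S2,S2,S2),int)).
Decompose pair/2: tup3(S2,S2,S2) = B,  unit = S2.
Bind B := tup3(S2,S2,S2); no other remaining equation mentions B.
Bind S2 := unit. Substituting into the earlier bindings gives T2 := tup3(unit,unit,unit), S1 := pair(tup3(bool,tup3(unit,unit,unit),ref(pair(tup3(unit,unit,unit),int))),char), T3 := tup3(unit,unit,unit), T := ref(pair(tup3(unit,unit,unit),int)), S := tup3(unit,unit,unit), B := tup3(unit,unit,unit).
MGU = { A := int, T2 := tup3(unit,unit,unit), S1 := pair(tup3(bool,tup3(unit,unit,unit),ref(pair(tup3(unit,unit,unit),int))),char), T3 := tup3(unit,unit,unit), T := ref(pair(tup3(unit,unit,unit),int)), S := tup3(unit,unit,unit), B := tup3(unit,unit,unit), S2 := unit }, so B := tup3(unit,unit,unit).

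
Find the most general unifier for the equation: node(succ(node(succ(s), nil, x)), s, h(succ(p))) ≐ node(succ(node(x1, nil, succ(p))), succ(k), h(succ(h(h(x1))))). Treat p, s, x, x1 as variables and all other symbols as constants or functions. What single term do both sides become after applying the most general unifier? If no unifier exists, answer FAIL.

node(succ(node(succ(succ(k)), nil, succ(h(h(succ(succ(k))))))), succ(k), h(succ(h(h(succ(succ(k)))))))

Decompose node/3: succ(node(succ(s), nil, x)) ≐ succ(node(x1, nil, succ(p))),  s ≐ succ(k),  h(succ(p)) ≐ h(succ(h(h(x1)))).
Decompose succ/1: node(succ(s), nil, x) ≐ node(x1, nil, succ(p)).
Decompose node/3: succ(s) ≐ x1,  nil ≐ nil,  x ≐ succ(p).
Bind x1 := succ(s); substituting into the one remaining equation that mentions x1 gives: h(succ(p)) ≐ h(succ(h(h(succ(s))))).
Delete trivial equation nil ≐ nil.
Bind x := succ(p); no other remaining equation mentions x.
Bind s := succ(k); substituting into the remaining equation gives: h(succ(p)) ≐ h(succ(h(h(succ(succ(k)))))). Substituting into the earlier binding gives x1 := succ(succ(k)).
Decompose h/1: succ(p) ≐ succ(h(h(succ(succ(k))))).
Decompose succ/1: p ≐ h(h(succ(succ(k)))).
Bind p := h(h(succ(succ(k)))). Substituting into the earlier binding gives x := succ(h(h(succ(succ(k))))).
Applying the MGU to either side gives node(succ(node(succ(succ(k)), nil, succ(h(h(succ(succ(k))))))), succ(k), h(succ(h(h(succ(succ(k))))))).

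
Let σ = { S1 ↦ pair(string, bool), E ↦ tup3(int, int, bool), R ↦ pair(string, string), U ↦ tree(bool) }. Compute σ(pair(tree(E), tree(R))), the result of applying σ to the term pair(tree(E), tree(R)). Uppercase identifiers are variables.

Replace each occurrence of E with tup3(int, int, bool).
Replace each occurrence of R with pair(string, string).
Result: pair(tree(tup3(int, int, bool)), tree(pair(string, string))).

pair(tree(tup3(int, int, bool)), tree(pair(string, string)))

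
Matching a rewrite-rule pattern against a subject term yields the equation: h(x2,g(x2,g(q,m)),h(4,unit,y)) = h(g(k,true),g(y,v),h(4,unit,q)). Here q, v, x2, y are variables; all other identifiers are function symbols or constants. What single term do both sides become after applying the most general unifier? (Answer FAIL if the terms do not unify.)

h(g(k,true),g(g(k,true),g(g(k,true),m)),h(4,unit,g(k,true)))

Decompose h/3: x2 = g(k,true),  g(x2,g(q,m)) = g(y,v),  h(4,unit,y) = h(4,unit,q).
Bind x2 := g(k,true); substituting into the one remaining equation that mentions x2 gives: g(g(k,true),g(q,m)) = g(y,v).
Decompose g/2: g(k,true) = y,  g(q,m) = v.
Bind y := g(k,true); substituting into the one remaining equation that mentions y gives: h(4,unit,g(k,true)) = h(4,unit,q).
Bind v := g(q,m); no other remaining equation mentions v.
Decompose h/3: 4 = 4,  unit = unit,  g(k,true) = q.
Delete trivial equation 4 = 4.
Delete trivial equation unit = unit.
Bind q := g(k,true). Substituting into the earlier binding gives v := g(g(k,true),m).
Applying the MGU to either side gives h(g(k,true),g(g(k,true),g(g(k,true),m)),h(4,unit,g(k,true))).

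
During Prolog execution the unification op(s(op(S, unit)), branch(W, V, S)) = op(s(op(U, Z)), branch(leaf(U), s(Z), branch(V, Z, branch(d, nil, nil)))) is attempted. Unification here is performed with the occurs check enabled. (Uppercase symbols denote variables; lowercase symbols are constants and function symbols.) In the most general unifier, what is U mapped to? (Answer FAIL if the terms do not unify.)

Decompose op/2: s(op(S, unit)) = s(op(U, Z)),  branch(W, V, S) = branch(leaf(U), s(Z), branch(V, Z, branch(d, nil, nil))).
Decompose s/1: op(S, unit) = op(U, Z).
Decompose op/2: S = U,  unit = Z.
Bind S := U; substituting into the one remaining equation that mentions S gives: branch(W, V, U) = branch(leaf(U), s(Z), branch(V, Z, branch(d, nil, nil))).
Bind Z := unit; substituting into the remaining equation gives: branch(W, V, U) = branch(leaf(U), s(unit), branch(V, unit, branch(d, nil, nil))).
Decompose branch/3: W = leaf(U),  V = s(unit),  U = branch(V, unit, branch(d, nil, nil)).
Bind W := leaf(U); no other remaining equation mentions W.
Bind V := s(unit); substituting into the remaining equation gives: U = branch(s(unit), unit, branch(d, nil, nil)).
Bind U := branch(s(unit), unit, branch(d, nil, nil)). Substituting into the earlier bindings gives S := branch(s(unit), unit, branch(d, nil, nil)), W := leaf(branch(s(unit), unit, branch(d, nil, nil))).
MGU = { S ↦ branch(s(unit), unit, branch(d, nil, nil)), Z ↦ unit, W ↦ leaf(branch(s(unit), unit, branch(d, nil, nil))), V ↦ s(unit), U ↦ branch(s(unit), unit, branch(d, nil, nil)) }, so U ↦ branch(s(unit), unit, branch(d, nil, nil)).

branch(s(unit), unit, branch(d, nil, nil))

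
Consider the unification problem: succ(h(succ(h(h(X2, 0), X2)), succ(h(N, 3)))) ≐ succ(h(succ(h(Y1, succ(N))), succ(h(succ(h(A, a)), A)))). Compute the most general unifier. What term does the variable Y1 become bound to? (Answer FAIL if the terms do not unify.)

h(succ(succ(h(3, a))), 0)

Decompose succ/1: h(succ(h(h(X2, 0), X2)), succ(h(N, 3))) ≐ h(succ(h(Y1, succ(N))), succ(h(succ(h(A, a)), A))).
Decompose h/2: succ(h(h(X2, 0), X2)) ≐ succ(h(Y1, succ(N))),  succ(h(N, 3)) ≐ succ(h(succ(h(A, a)), A)).
Decompose succ/1: h(h(X2, 0), X2) ≐ h(Y1, succ(N)).
Decompose h/2: h(X2, 0) ≐ Y1,  X2 ≐ succ(N).
Bind Y1 := h(X2, 0); no other remaining equation mentions Y1.
Bind X2 := succ(N); no other remaining equation mentions X2. Substituting into the earlier binding gives Y1 := h(succ(N), 0).
Decompose succ/1: h(N, 3) ≐ h(succ(h(A, a)), A).
Decompose h/2: N ≐ succ(h(A, a)),  3 ≐ A.
Bind N := succ(h(A, a)); no other remaining equation mentions N. Substituting into the earlier bindings gives Y1 := h(succ(succ(h(A, a))), 0), X2 := succ(succ(h(A, a))).
Bind A := 3. Substituting into the earlier bindings gives Y1 := h(succ(succ(h(3, a))), 0), X2 := succ(succ(h(3, a))), N := succ(h(3, a)).
MGU = { Y1 ↦ h(succ(succ(h(3, a))), 0), X2 ↦ succ(succ(h(3, a))), N ↦ succ(h(3, a)), A ↦ 3 }, so Y1 ↦ h(succ(succ(h(3, a))), 0).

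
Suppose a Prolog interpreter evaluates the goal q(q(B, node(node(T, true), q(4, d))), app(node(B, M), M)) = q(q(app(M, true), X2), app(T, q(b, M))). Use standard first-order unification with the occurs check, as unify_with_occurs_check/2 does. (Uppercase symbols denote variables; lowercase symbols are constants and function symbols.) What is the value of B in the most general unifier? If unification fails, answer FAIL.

Decompose q/2: q(B, node(node(T, true), q(4, d))) = q(app(M, true), X2),  app(node(B, M), M) = app(T, q(b, M)).
Decompose q/2: B = app(M, true),  node(node(T, true), q(4, d)) = X2.
Bind B := app(M, true); substituting into the one remaining equation that mentions B gives: app(node(app(M, true), M), M) = app(T, q(b, M)).
Bind X2 := node(node(T, true), q(4, d)); no other remaining equation mentions X2.
Decompose app/2: node(app(M, true), M) = T,  M = q(b, M).
Bind T := node(app(M, true), M); no other remaining equation mentions T. Substituting into the earlier binding gives X2 := node(node(node(app(M, true), M), true), q(4, d)).
Occurs check fails: M occurs in q(b, M); the equation M = q(b, M) has no finite solution.

FAIL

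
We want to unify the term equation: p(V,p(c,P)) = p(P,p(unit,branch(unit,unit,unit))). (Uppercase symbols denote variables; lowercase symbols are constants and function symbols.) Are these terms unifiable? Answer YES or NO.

Decompose p/2: V = P,  p(c,P) = p(unit,branch(unit,unit,unit)).
Bind V := P; no other remaining equation mentions V.
Decompose p/2: c = unit,  P = branch(unit,unit,unit).
Clash: constants c and unit differ; no unifier exists.

NO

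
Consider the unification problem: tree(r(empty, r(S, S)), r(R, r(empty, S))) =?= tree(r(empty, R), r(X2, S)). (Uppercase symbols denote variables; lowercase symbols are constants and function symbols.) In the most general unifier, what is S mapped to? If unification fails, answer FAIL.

FAIL

Decompose tree/2: r(empty, r(S, S)) =?= r(empty, R),  r(R, r(empty, S)) =?= r(X2, S).
Decompose r/2: empty =?= empty,  r(S, S) =?= R.
Delete trivial equation empty =?= empty.
Bind R := r(S, S); substituting into the remaining equation gives: r(r(S, S), r(empty, S)) =?= r(X2, S).
Decompose r/2: r(S, S) =?= X2,  r(empty, S) =?= S.
Bind X2 := r(S, S); no other remaining equation mentions X2.
Occurs check fails: S occurs in r(empty, S); the equation S =?= r(empty, S) has no finite solution.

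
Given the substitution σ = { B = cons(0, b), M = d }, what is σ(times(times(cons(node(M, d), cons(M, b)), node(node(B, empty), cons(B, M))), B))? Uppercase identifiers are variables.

Replace each occurrence of B with cons(0, b).
Replace each occurrence of M with d.
Result: times(times(cons(node(d, d), cons(d, b)), node(node(cons(0, b), empty), cons(cons(0, b), d))), cons(0, b)).

times(times(cons(node(d, d), cons(d, b)), node(node(cons(0, b), empty), cons(cons(0, b), d))), cons(0, b))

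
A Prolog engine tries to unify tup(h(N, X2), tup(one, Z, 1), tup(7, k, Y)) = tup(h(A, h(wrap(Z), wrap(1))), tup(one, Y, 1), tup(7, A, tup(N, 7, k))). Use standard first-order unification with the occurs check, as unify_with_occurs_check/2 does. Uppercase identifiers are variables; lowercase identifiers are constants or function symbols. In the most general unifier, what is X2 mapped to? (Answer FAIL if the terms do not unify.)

Decompose tup/3: h(N, X2) = h(A, h(wrap(Z), wrap(1))),  tup(one, Z, 1) = tup(one, Y, 1),  tup(7, k, Y) = tup(7, A, tup(N, 7, k)).
Decompose h/2: N = A,  X2 = h(wrap(Z), wrap(1)).
Bind N := A; substituting into the one remaining equation that mentions N gives: tup(7, k, Y) = tup(7, A, tup(A, 7, k)).
Bind X2 := h(wrap(Z), wrap(1)); no other remaining equation mentions X2.
Decompose tup/3: one = one,  Z = Y,  1 = 1.
Delete trivial equation one = one.
Bind Z := Y; no other remaining equation mentions Z. Substituting into the earlier binding gives X2 := h(wrap(Y), wrap(1)).
Delete trivial equation 1 = 1.
Decompose tup/3: 7 = 7,  k = A,  Y = tup(A, 7, k).
Delete trivial equation 7 = 7.
Bind A := k; substituting into the remaining equation gives: Y = tup(k, 7, k). Substituting into the earlier binding gives N := k.
Bind Y := tup(k, 7, k). Substituting into the earlier bindings gives X2 := h(wrap(tup(k, 7, k)), wrap(1)), Z := tup(k, 7, k).
MGU = { N -> k, X2 -> h(wrap(tup(k, 7, k)), wrap(1)), Z -> tup(k, 7, k), A -> k, Y -> tup(k, 7, k) }, so X2 -> h(wrap(tup(k, 7, k)), wrap(1)).

h(wrap(tup(k, 7, k)), wrap(1))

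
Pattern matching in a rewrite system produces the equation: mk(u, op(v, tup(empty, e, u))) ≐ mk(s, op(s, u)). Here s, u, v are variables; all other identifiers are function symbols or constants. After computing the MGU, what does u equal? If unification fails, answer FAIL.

Decompose mk/2: u ≐ s,  op(v, tup(empty, e, u)) ≐ op(s, u).
Bind u := s; substituting into the remaining equation gives: op(v, tup(empty, e, s)) ≐ op(s, s).
Decompose op/2: v ≐ s,  tup(empty, e, s) ≐ s.
Bind v := s; no other remaining equation mentions v.
Occurs check fails: s occurs in tup(empty, e, s); the equation s ≐ tup(empty, e, s) has no finite solution.

FAIL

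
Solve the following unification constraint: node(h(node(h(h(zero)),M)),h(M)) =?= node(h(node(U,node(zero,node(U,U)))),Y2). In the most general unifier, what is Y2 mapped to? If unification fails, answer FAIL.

Decompose node/2: h(node(h(h(zero)),M)) =?= h(node(U,node(zero,node(U,U)))),  h(M) =?= Y2.
Decompose h/1: node(h(h(zero)),M) =?= node(U,node(zero,node(U,U))).
Decompose node/2: h(h(zero)) =?= U,  M =?= node(zero,node(U,U)).
Bind U := h(h(zero)); substituting into the one remaining equation that mentions U gives: M =?= node(zero,node(h(h(zero)),h(h(zero)))).
Bind M := node(zero,node(h(h(zero)),h(h(zero)))); substituting into the remaining equation gives: h(node(zero,node(h(h(zero)),h(h(zero))))) =?= Y2.
Bind Y2 := h(node(zero,node(h(h(zero)),h(h(zero))))).
MGU = { U -> h(h(zero)), M -> node(zero,node(h(h(zero)),h(h(zero)))), Y2 -> h(node(zero,node(h(h(zero)),h(h(zero))))) }, so Y2 -> h(node(zero,node(h(h(zero)),h(h(zero))))).

h(node(zero,node(h(h(zero)),h(h(zero)))))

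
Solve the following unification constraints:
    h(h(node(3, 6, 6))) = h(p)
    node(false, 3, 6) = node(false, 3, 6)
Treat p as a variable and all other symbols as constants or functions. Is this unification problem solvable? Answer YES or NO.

YES

Decompose h/1: h(node(3, 6, 6)) = p.
Bind p := h(node(3, 6, 6)); no other remaining equation mentions p.
Delete trivial equation node(false, 3, 6) = node(false, 3, 6).
No equations remain and no clash or occurs-check failure arose, so a unifier exists.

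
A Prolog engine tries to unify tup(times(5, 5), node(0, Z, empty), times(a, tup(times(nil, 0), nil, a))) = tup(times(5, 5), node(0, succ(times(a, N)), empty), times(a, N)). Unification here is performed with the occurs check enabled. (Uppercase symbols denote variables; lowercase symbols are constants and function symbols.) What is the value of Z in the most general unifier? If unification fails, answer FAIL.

succ(times(a, tup(times(nil, 0), nil, a)))

Decompose tup/3: times(5, 5) = times(5, 5),  node(0, Z, empty) = node(0, succ(times(a, N)), empty),  times(a, tup(times(nil, 0), nil, a)) = times(a, N).
Delete trivial equation times(5, 5) = times(5, 5).
Decompose node/3: 0 = 0,  Z = succ(times(a, N)),  empty = empty.
Delete trivial equation 0 = 0.
Bind Z := succ(times(a, N)); no other remaining equation mentions Z.
Delete trivial equation empty = empty.
Decompose times/2: a = a,  tup(times(nil, 0), nil, a) = N.
Delete trivial equation a = a.
Bind N := tup(times(nil, 0), nil, a). Substituting into the earlier binding gives Z := succ(times(a, tup(times(nil, 0), nil, a))).
MGU = { Z = succ(times(a, tup(times(nil, 0), nil, a))), N = tup(times(nil, 0), nil, a) }, so Z = succ(times(a, tup(times(nil, 0), nil, a))).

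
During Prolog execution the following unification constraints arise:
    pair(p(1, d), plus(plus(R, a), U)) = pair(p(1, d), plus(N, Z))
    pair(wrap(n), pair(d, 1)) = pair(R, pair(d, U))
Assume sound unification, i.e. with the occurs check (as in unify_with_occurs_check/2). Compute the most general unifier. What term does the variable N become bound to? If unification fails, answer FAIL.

Decompose pair/2: p(1, d) = p(1, d),  plus(plus(R, a), U) = plus(N, Z).
Delete trivial equation p(1, d) = p(1, d).
Decompose plus/2: plus(R, a) = N,  U = Z.
Bind N := plus(R, a); no other remaining equation mentions N.
Bind U := Z; substituting into the remaining equation gives: pair(wrap(n), pair(d, 1)) = pair(R, pair(d, Z)).
Decompose pair/2: wrap(n) = R,  pair(d, 1) = pair(d, Z).
Bind R := wrap(n); no other remaining equation mentions R. Substituting into the earlier binding gives N := plus(wrap(n), a).
Decompose pair/2: d = d,  1 = Z.
Delete trivial equation d = d.
Bind Z := 1. Substituting into the earlier binding gives U := 1.
MGU = { N = plus(wrap(n), a), U = 1, R = wrap(n), Z = 1 }, so N = plus(wrap(n), a).

plus(wrap(n), a)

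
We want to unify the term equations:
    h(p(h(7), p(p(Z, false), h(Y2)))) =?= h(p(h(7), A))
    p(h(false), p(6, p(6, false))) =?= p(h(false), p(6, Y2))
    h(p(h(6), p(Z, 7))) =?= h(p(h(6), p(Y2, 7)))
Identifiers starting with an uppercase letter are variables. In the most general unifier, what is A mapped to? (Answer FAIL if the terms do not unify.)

Decompose h/1: p(h(7), p(p(Z, false), h(Y2))) =?= p(h(7), A).
Decompose p/2: h(7) =?= h(7),  p(p(Z, false), h(Y2)) =?= A.
Delete trivial equation h(7) =?= h(7).
Bind A := p(p(Z, false), h(Y2)); no other remaining equation mentions A.
Decompose p/2: h(false) =?= h(false),  p(6, p(6, false)) =?= p(6, Y2).
Delete trivial equation h(false) =?= h(false).
Decompose p/2: 6 =?= 6,  p(6, false) =?= Y2.
Delete trivial equation 6 =?= 6.
Bind Y2 := p(6, false); substituting into the remaining equation gives: h(p(h(6), p(Z, 7))) =?= h(p(h(6), p(p(6, false), 7))). Substituting into the earlier binding gives A := p(p(Z, false), h(p(6, false))).
Decompose h/1: p(h(6), p(Z, 7)) =?= p(h(6), p(p(6, false), 7)).
Decompose p/2: h(6) =?= h(6),  p(Z, 7) =?= p(p(6, false), 7).
Delete trivial equation h(6) =?= h(6).
Decompose p/2: Z =?= p(6, false),  7 =?= 7.
Bind Z := p(6, false); no other remaining equation mentions Z. Substituting into the earlier binding gives A := p(p(p(6, false), false), h(p(6, false))).
Delete trivial equation 7 =?= 7.
MGU = { A := p(p(p(6, false), false), h(p(6, false))), Y2 := p(6, false), Z := p(6, false) }, so A := p(p(p(6, false), false), h(p(6, false))).

p(p(p(6, false), false), h(p(6, false)))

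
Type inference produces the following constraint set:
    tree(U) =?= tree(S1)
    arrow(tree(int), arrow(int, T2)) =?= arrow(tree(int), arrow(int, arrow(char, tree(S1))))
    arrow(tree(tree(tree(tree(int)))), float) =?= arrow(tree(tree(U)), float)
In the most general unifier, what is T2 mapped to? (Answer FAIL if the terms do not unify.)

Decompose tree/1: U =?= S1.
Bind U := S1; substituting into the one remaining equation that mentions U gives: arrow(tree(tree(tree(tree(int)))), float) =?= arrow(tree(tree(S1)), float).
Decompose arrow/2: tree(int) =?= tree(int),  arrow(int, T2) =?= arrow(int, arrow(char, tree(S1))).
Delete trivial equation tree(int) =?= tree(int).
Decompose arrow/2: int =?= int,  T2 =?= arrow(char, tree(S1)).
Delete trivial equation int =?= int.
Bind T2 := arrow(char, tree(S1)); no other remaining equation mentions T2.
Decompose arrow/2: tree(tree(tree(tree(int)))) =?= tree(tree(S1)),  float =?= float.
Decompose tree/1: tree(tree(tree(int))) =?= tree(S1).
Decompose tree/1: tree(tree(int)) =?= S1.
Bind S1 := tree(tree(int)); no other remaining equation mentions S1. Substituting into the earlier bindings gives U := tree(tree(int)), T2 := arrow(char, tree(tree(tree(int)))).
Delete trivial equation float =?= float.
MGU = { U ↦ tree(tree(int)), T2 ↦ arrow(char, tree(tree(tree(int)))), S1 ↦ tree(tree(int)) }, so T2 ↦ arrow(char, tree(tree(tree(int)))).

arrow(char, tree(tree(tree(int))))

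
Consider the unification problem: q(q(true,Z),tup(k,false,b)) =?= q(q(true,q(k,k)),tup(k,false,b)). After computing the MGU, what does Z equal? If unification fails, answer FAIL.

q(k,k)

Decompose q/2: q(true,Z) =?= q(true,q(k,k)),  tup(k,false,b) =?= tup(k,false,b).
Decompose q/2: true =?= true,  Z =?= q(k,k).
Delete trivial equation true =?= true.
Bind Z := q(k,k); no other remaining equation mentions Z.
Delete trivial equation tup(k,false,b) =?= tup(k,false,b).
MGU = { Z -> q(k,k) }, so Z -> q(k,k).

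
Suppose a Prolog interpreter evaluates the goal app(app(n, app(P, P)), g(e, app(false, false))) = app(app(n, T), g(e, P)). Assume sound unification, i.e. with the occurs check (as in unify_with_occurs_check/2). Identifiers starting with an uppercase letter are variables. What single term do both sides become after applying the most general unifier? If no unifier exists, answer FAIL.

app(app(n, app(app(false, false), app(false, false))), g(e, app(false, false)))

Decompose app/2: app(n, app(P, P)) = app(n, T),  g(e, app(false, false)) = g(e, P).
Decompose app/2: n = n,  app(P, P) = T.
Delete trivial equation n = n.
Bind T := app(P, P); no other remaining equation mentions T.
Decompose g/2: e = e,  app(false, false) = P.
Delete trivial equation e = e.
Bind P := app(false, false). Substituting into the earlier binding gives T := app(app(false, false), app(false, false)).
Applying the MGU to either side gives app(app(n, app(app(false, false), app(false, false))), g(e, app(false, false))).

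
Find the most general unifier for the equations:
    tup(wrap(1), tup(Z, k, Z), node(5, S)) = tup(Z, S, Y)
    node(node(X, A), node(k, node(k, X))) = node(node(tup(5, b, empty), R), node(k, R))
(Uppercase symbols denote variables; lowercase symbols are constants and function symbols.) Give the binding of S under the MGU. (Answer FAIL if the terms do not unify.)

tup(wrap(1), k, wrap(1))

Decompose tup/3: wrap(1) = Z,  tup(Z, k, Z) = S,  node(5, S) = Y.
Bind Z := wrap(1); substituting into the one remaining equation that mentions Z gives: tup(wrap(1), k, wrap(1)) = S.
Bind S := tup(wrap(1), k, wrap(1)); substituting into the one remaining equation that mentions S gives: node(5, tup(wrap(1), k, wrap(1))) = Y.
Bind Y := node(5, tup(wrap(1), k, wrap(1))); no other remaining equation mentions Y.
Decompose node/2: node(X, A) = node(tup(5, b, empty), R),  node(k, node(k, X)) = node(k, R).
Decompose node/2: X = tup(5, b, empty),  A = R.
Bind X := tup(5, b, empty); substituting into the one remaining equation that mentions X gives: node(k, node(k, tup(5, b, empty))) = node(k, R).
Bind A := R; no other remaining equation mentions A.
Decompose node/2: k = k,  node(k, tup(5, b, empty)) = R.
Delete trivial equation k = k.
Bind R := node(k, tup(5, b, empty)). Substituting into the earlier binding gives A := node(k, tup(5, b, empty)).
MGU = { Z ↦ wrap(1), S ↦ tup(wrap(1), k, wrap(1)), Y ↦ node(5, tup(wrap(1), k, wrap(1))), X ↦ tup(5, b, empty), A ↦ node(k, tup(5, b, empty)), R ↦ node(k, tup(5, b, empty)) }, so S ↦ tup(wrap(1), k, wrap(1)).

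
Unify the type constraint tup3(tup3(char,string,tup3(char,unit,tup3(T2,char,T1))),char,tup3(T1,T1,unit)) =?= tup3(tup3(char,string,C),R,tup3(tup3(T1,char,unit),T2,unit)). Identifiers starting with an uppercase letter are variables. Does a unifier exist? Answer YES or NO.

NO

Decompose tup3/3: tup3(char,string,tup3(char,unit,tup3(T2,char,T1))) =?= tup3(char,string,C),  char =?= R,  tup3(T1,T1,unit) =?= tup3(tup3(T1,char,unit),T2,unit).
Decompose tup3/3: char =?= char,  string =?= string,  tup3(char,unit,tup3(T2,char,T1)) =?= C.
Delete trivial equation char =?= char.
Delete trivial equation string =?= string.
Bind C := tup3(char,unit,tup3(T2,char,T1)); no other remaining equation mentions C.
Bind R := char; no other remaining equation mentions R.
Decompose tup3/3: T1 =?= tup3(T1,char,unit),  T1 =?= T2,  unit =?= unit.
Occurs check fails: T1 occurs in tup3(T1,char,unit); the equation T1 =?= tup3(T1,char,unit) has no finite solution.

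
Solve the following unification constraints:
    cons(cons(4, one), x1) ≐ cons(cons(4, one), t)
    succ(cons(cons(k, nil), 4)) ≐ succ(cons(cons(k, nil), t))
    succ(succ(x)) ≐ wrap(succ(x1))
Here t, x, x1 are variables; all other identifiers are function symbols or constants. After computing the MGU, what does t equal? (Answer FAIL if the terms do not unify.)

FAIL

Decompose cons/2: cons(4, one) ≐ cons(4, one),  x1 ≐ t.
Delete trivial equation cons(4, one) ≐ cons(4, one).
Bind x1 := t; substituting into the one remaining equation that mentions x1 gives: succ(succ(x)) ≐ wrap(succ(t)).
Decompose succ/1: cons(cons(k, nil), 4) ≐ cons(cons(k, nil), t).
Decompose cons/2: cons(k, nil) ≐ cons(k, nil),  4 ≐ t.
Delete trivial equation cons(k, nil) ≐ cons(k, nil).
Bind t := 4; substituting into the remaining equation gives: succ(succ(x)) ≐ wrap(succ(4)). Substituting into the earlier binding gives x1 := 4.
Clash: head symbols differ (succ/1 vs wrap/1); no unifier exists.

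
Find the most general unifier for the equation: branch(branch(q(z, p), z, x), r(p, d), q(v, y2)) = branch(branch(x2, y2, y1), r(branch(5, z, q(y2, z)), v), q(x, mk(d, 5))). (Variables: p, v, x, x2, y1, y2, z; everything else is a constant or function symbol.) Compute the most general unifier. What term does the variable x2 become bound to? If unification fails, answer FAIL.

q(mk(d, 5), branch(5, mk(d, 5), q(mk(d, 5), mk(d, 5))))

Decompose branch/3: branch(q(z, p), z, x) = branch(x2, y2, y1),  r(p, d) = r(branch(5, z, q(y2, z)), v),  q(v, y2) = q(x, mk(d, 5)).
Decompose branch/3: q(z, p) = x2,  z = y2,  x = y1.
Bind x2 := q(z, p); no other remaining equation mentions x2.
Bind z := y2; substituting into the one remaining equation that mentions z gives: r(p, d) = r(branch(5, y2, q(y2, y2)), v). Substituting into the earlier binding gives x2 := q(y2, p).
Bind x := y1; substituting into the one remaining equation that mentions x gives: q(v, y2) = q(y1, mk(d, 5)).
Decompose r/2: p = branch(5, y2, q(y2, y2)),  d = v.
Bind p := branch(5, y2, q(y2, y2)); no other remaining equation mentions p. Substituting into the earlier binding gives x2 := q(y2, branch(5, y2, q(y2, y2))).
Bind v := d; substituting into the remaining equation gives: q(d, y2) = q(y1, mk(d, 5)).
Decompose q/2: d = y1,  y2 = mk(d, 5).
Bind y1 := d; no other remaining equation mentions y1. Substituting into the earlier binding gives x := d.
Bind y2 := mk(d, 5). Substituting into the earlier bindings gives x2 := q(mk(d, 5), branch(5, mk(d, 5), q(mk(d, 5), mk(d, 5)))), z := mk(d, 5), p := branch(5, mk(d, 5), q(mk(d, 5), mk(d, 5))).
MGU = { x2 ↦ q(mk(d, 5), branch(5, mk(d, 5), q(mk(d, 5), mk(d, 5)))), z ↦ mk(d, 5), x ↦ d, p ↦ branch(5, mk(d, 5), q(mk(d, 5), mk(d, 5))), v ↦ d, y1 ↦ d, y2 ↦ mk(d, 5) }, so x2 ↦ q(mk(d, 5), branch(5, mk(d, 5), q(mk(d, 5), mk(d, 5)))).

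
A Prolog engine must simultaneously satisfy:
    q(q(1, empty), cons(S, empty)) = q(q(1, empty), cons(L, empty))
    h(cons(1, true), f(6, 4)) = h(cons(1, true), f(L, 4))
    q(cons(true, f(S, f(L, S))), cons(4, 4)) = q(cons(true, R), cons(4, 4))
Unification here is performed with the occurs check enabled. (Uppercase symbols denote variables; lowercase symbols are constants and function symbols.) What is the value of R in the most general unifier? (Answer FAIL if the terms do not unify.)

Decompose q/2: q(1, empty) = q(1, empty),  cons(S, empty) = cons(L, empty).
Delete trivial equation q(1, empty) = q(1, empty).
Decompose cons/2: S = L,  empty = empty.
Bind S := L; substituting into the one remaining equation that mentions S gives: q(cons(true, f(L, f(L, L))), cons(4, 4)) = q(cons(true, R), cons(4, 4)).
Delete trivial equation empty = empty.
Decompose h/2: cons(1, true) = cons(1, true),  f(6, 4) = f(L, 4).
Delete trivial equation cons(1, true) = cons(1, true).
Decompose f/2: 6 = L,  4 = 4.
Bind L := 6; substituting into the one remaining equation that mentions L gives: q(cons(true, f(6, f(6, 6))), cons(4, 4)) = q(cons(true, R), cons(4, 4)). Substituting into the earlier binding gives S := 6.
Delete trivial equation 4 = 4.
Decompose q/2: cons(true, f(6, f(6, 6))) = cons(true, R),  cons(4, 4) = cons(4, 4).
Decompose cons/2: true = true,  f(6, f(6, 6)) = R.
Delete trivial equation true = true.
Bind R := f(6, f(6, 6)); no other remaining equation mentions R.
Delete trivial equation cons(4, 4) = cons(4, 4).
MGU = { S -> 6, L -> 6, R -> f(6, f(6, 6)) }, so R -> f(6, f(6, 6)).

f(6, f(6, 6))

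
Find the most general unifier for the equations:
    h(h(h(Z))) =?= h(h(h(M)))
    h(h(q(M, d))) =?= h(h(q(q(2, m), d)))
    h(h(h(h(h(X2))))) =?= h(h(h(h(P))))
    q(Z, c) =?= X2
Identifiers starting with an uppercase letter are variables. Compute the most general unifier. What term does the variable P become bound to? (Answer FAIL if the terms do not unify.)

Decompose h/1: h(h(Z)) =?= h(h(M)).
Decompose h/1: h(Z) =?= h(M).
Decompose h/1: Z =?= M.
Bind Z := M; substituting into the one remaining equation that mentions Z gives: q(M, c) =?= X2.
Decompose h/1: h(q(M, d)) =?= h(q(q(2, m), d)).
Decompose h/1: q(M, d) =?= q(q(2, m), d).
Decompose q/2: M =?= q(2, m),  d =?= d.
Bind M := q(2, m); substituting into the one remaining equation that mentions M gives: q(q(2, m), c) =?= X2. Substituting into the earlier binding gives Z := q(2, m).
Delete trivial equation d =?= d.
Decompose h/1: h(h(h(h(X2)))) =?= h(h(h(P))).
Decompose h/1: h(h(h(X2))) =?= h(h(P)).
Decompose h/1: h(h(X2)) =?= h(P).
Decompose h/1: h(X2) =?= P.
Bind P := h(X2); no other remaining equation mentions P.
Bind X2 := q(q(2, m), c). Substituting into the earlier binding gives P := h(q(q(2, m), c)).
MGU = { Z -> q(2, m), M -> q(2, m), P -> h(q(q(2, m), c)), X2 -> q(q(2, m), c) }, so P -> h(q(q(2, m), c)).

h(q(q(2, m), c))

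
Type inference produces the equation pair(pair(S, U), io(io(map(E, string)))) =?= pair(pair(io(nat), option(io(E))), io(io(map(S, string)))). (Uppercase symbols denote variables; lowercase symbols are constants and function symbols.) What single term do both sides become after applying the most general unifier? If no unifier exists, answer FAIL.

Decompose pair/2: pair(S, U) =?= pair(io(nat), option(io(E))),  io(io(map(E, string))) =?= io(io(map(S, string))).
Decompose pair/2: S =?= io(nat),  U =?= option(io(E)).
Bind S := io(nat); substituting into the one remaining equation that mentions S gives: io(io(map(E, string))) =?= io(io(map(io(nat), string))).
Bind U := option(io(E)); no other remaining equation mentions U.
Decompose io/1: io(map(E, string)) =?= io(map(io(nat), string)).
Decompose io/1: map(E, string) =?= map(io(nat), string).
Decompose map/2: E =?= io(nat),  string =?= string.
Bind E := io(nat); no other remaining equation mentions E. Substituting into the earlier binding gives U := option(io(io(nat))).
Delete trivial equation string =?= string.
Applying the MGU to either side gives pair(pair(io(nat), option(io(io(nat)))), io(io(map(io(nat), string)))).

pair(pair(io(nat), option(io(io(nat)))), io(io(map(io(nat), string))))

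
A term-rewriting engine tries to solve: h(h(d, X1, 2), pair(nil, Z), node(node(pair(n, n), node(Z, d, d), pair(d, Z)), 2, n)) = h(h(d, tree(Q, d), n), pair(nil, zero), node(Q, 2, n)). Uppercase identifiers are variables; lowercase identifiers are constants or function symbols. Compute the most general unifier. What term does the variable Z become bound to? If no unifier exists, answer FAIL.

FAIL

Decompose h/3: h(d, X1, 2) = h(d, tree(Q, d), n),  pair(nil, Z) = pair(nil, zero),  node(node(pair(n, n), node(Z, d, d), pair(d, Z)), 2, n) = node(Q, 2, n).
Decompose h/3: d = d,  X1 = tree(Q, d),  2 = n.
Delete trivial equation d = d.
Bind X1 := tree(Q, d); no other remaining equation mentions X1.
Clash: constants 2 and n differ; no unifier exists.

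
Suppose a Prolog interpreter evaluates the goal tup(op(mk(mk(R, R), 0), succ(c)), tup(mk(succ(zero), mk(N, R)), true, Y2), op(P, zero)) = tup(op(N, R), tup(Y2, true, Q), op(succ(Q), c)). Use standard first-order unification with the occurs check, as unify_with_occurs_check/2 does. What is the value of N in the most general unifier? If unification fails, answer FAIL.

Decompose tup/3: op(mk(mk(R, R), 0), succ(c)) = op(N, R),  tup(mk(succ(zero), mk(N, R)), true, Y2) = tup(Y2, true, Q),  op(P, zero) = op(succ(Q), c).
Decompose op/2: mk(mk(R, R), 0) = N,  succ(c) = R.
Bind N := mk(mk(R, R), 0); substituting into the one remaining equation that mentions N gives: tup(mk(succ(zero), mk(mk(mk(R, R), 0), R)), true, Y2) = tup(Y2, true, Q).
Bind R := succ(c); substituting into the one remaining equation that mentions R gives: tup(mk(succ(zero), mk(mk(mk(succ(c), succ(c)), 0), succ(c))), true, Y2) = tup(Y2, true, Q). Substituting into the earlier binding gives N := mk(mk(succ(c), succ(c)), 0).
Decompose tup/3: mk(succ(zero), mk(mk(mk(succ(c), succ(c)), 0), succ(c))) = Y2,  true = true,  Y2 = Q.
Bind Y2 := mk(succ(zero), mk(mk(mk(succ(c), succ(c)), 0), succ(c))); substituting into the one remaining equation that mentions Y2 gives: mk(succ(zero), mk(mk(mk(succ(c), succ(c)), 0), succ(c))) = Q.
Delete trivial equation true = true.
Bind Q := mk(succ(zero), mk(mk(mk(succ(c), succ(c)), 0), succ(c))); substituting into the remaining equation gives: op(P, zero) = op(succ(mk(succ(zero), mk(mk(mk(succ(c), succ(c)), 0), succ(c)))), c).
Decompose op/2: P = succ(mk(succ(zero), mk(mk(mk(succ(c), succ(c)), 0), succ(c)))),  zero = c.
Bind P := succ(mk(succ(zero), mk(mk(mk(succ(c), succ(c)), 0), succ(c)))); no other remaining equation mentions P.
Clash: constants zero and c differ; no unifier exists.

FAIL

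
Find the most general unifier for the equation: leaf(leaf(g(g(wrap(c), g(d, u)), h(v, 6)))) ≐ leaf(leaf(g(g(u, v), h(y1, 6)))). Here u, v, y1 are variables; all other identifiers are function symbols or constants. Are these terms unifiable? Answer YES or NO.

Decompose leaf/1: leaf(g(g(wrap(c), g(d, u)), h(v, 6))) ≐ leaf(g(g(u, v), h(y1, 6))).
Decompose leaf/1: g(g(wrap(c), g(d, u)), h(v, 6)) ≐ g(g(u, v), h(y1, 6)).
Decompose g/2: g(wrap(c), g(d, u)) ≐ g(u, v),  h(v, 6) ≐ h(y1, 6).
Decompose g/2: wrap(c) ≐ u,  g(d, u) ≐ v.
Bind u := wrap(c); substituting into the one remaining equation that mentions u gives: g(d, wrap(c)) ≐ v.
Bind v := g(d, wrap(c)); substituting into the remaining equation gives: h(g(d, wrap(c)), 6) ≐ h(y1, 6).
Decompose h/2: g(d, wrap(c)) ≐ y1,  6 ≐ 6.
Bind y1 := g(d, wrap(c)); no other remaining equation mentions y1.
Delete trivial equation 6 ≐ 6.
No equations remain and no clash or occurs-check failure arose, so a unifier exists.

YES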